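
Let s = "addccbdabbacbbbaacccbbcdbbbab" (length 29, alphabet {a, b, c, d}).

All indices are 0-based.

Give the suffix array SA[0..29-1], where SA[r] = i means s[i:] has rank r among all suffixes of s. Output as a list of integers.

[15, 27, 7, 10, 16, 0, 28, 14, 26, 9, 13, 25, 8, 12, 24, 20, 21, 5, 11, 19, 4, 18, 3, 17, 22, 6, 23, 2, 1]

sorted suffixes:
  #0 SA[0]=15  'aacccbbcdbbbab'
  #1 SA[1]=27  'ab'
  #2 SA[2]=7  'abbacbbbaacccbbcdbbbab'
  #3 SA[3]=10  'acbbbaacccbbcdbbbab'
  #4 SA[4]=16  'acccbbcdbbbab'
  #5 SA[5]=0  'addccbdabbacbbbaacccbbcdbbbab'
  #6 SA[6]=28  'b'
  #7 SA[7]=14  'baacccbbcdbbbab'
  #8 SA[8]=26  'bab'
  #9 SA[9]=9  'bacbbbaacccbbcdbbbab'
  #10 SA[10]=13  'bbaacccbbcdbbbab'
  #11 SA[11]=25  'bbab'
  #12 SA[12]=8  'bbacbbbaacccbbcdbbbab'
  #13 SA[13]=12  'bbbaacccbbcdbbbab'
  #14 SA[14]=24  'bbbab'
  #15 SA[15]=20  'bbcdbbbab'
  #16 SA[16]=21  'bcdbbbab'
  #17 SA[17]=5  'bdabbacbbbaacccbbcdbbbab'
  #18 SA[18]=11  'cbbbaacccbbcdbbbab'
  #19 SA[19]=19  'cbbcdbbbab'
  #20 SA[20]=4  'cbdabbacbbbaacccbbcdbbbab'
  #21 SA[21]=18  'ccbbcdbbbab'
  #22 SA[22]=3  'ccbdabbacbbbaacccbbcdbbbab'
  #23 SA[23]=17  'cccbbcdbbbab'
  #24 SA[24]=22  'cdbbbab'
  #25 SA[25]=6  'dabbacbbbaacccbbcdbbbab'
  #26 SA[26]=23  'dbbbab'
  #27 SA[27]=2  'dccbdabbacbbbaacccbbcdbbbab'
  #28 SA[28]=1  'ddccbdabbacbbbaacccbbcdbbbab'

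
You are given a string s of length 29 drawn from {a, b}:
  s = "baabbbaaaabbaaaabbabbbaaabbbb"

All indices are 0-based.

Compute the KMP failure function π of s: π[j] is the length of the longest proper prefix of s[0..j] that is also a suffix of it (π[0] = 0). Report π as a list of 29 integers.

[0, 0, 0, 1, 1, 1, 2, 3, 0, 0, 1, 1, 2, 3, 0, 0, 1, 1, 2, 1, 1, 1, 2, 3, 0, 1, 1, 1, 1]

π[0] = 0
j=1 s[j]='a': π[1]=0 (border '')
j=2 s[j]='a': π[2]=0 (border '')
j=3 s[j]='b': π[3]=1 (border 'b')
j=4 s[j]='b': k: 1→0; π[4]=1 (border 'b')
j=5 s[j]='b': k: 1→0; π[5]=1 (border 'b')
j=6 s[j]='a': π[6]=2 (border 'ba')
j=7 s[j]='a': π[7]=3 (border 'baa')
j=8 s[j]='a': k: 3→0; π[8]=0 (border '')
j=9 s[j]='a': π[9]=0 (border '')
j=10 s[j]='b': π[10]=1 (border 'b')
j=11 s[j]='b': k: 1→0; π[11]=1 (border 'b')
j=12 s[j]='a': π[12]=2 (border 'ba')
j=13 s[j]='a': π[13]=3 (border 'baa')
j=14 s[j]='a': k: 3→0; π[14]=0 (border '')
j=15 s[j]='a': π[15]=0 (border '')
j=16 s[j]='b': π[16]=1 (border 'b')
j=17 s[j]='b': k: 1→0; π[17]=1 (border 'b')
j=18 s[j]='a': π[18]=2 (border 'ba')
j=19 s[j]='b': k: 2→0; π[19]=1 (border 'b')
j=20 s[j]='b': k: 1→0; π[20]=1 (border 'b')
j=21 s[j]='b': k: 1→0; π[21]=1 (border 'b')
j=22 s[j]='a': π[22]=2 (border 'ba')
j=23 s[j]='a': π[23]=3 (border 'baa')
j=24 s[j]='a': k: 3→0; π[24]=0 (border '')
j=25 s[j]='b': π[25]=1 (border 'b')
j=26 s[j]='b': k: 1→0; π[26]=1 (border 'b')
j=27 s[j]='b': k: 1→0; π[27]=1 (border 'b')
j=28 s[j]='b': k: 1→0; π[28]=1 (border 'b')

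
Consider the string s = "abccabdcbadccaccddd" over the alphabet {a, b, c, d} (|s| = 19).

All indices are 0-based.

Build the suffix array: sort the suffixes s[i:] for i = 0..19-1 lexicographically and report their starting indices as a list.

[0, 4, 13, 9, 8, 1, 5, 3, 12, 7, 2, 11, 14, 15, 18, 6, 10, 17, 16]

sorted suffixes:
  #0 SA[0]=0  'abccabdcbadccaccddd'
  #1 SA[1]=4  'abdcbadccaccddd'
  #2 SA[2]=13  'accddd'
  #3 SA[3]=9  'adccaccddd'
  #4 SA[4]=8  'badccaccddd'
  #5 SA[5]=1  'bccabdcbadccaccddd'
  #6 SA[6]=5  'bdcbadccaccddd'
  #7 SA[7]=3  'cabdcbadccaccddd'
  #8 SA[8]=12  'caccddd'
  #9 SA[9]=7  'cbadccaccddd'
  #10 SA[10]=2  'ccabdcbadccaccddd'
  #11 SA[11]=11  'ccaccddd'
  #12 SA[12]=14  'ccddd'
  #13 SA[13]=15  'cddd'
  #14 SA[14]=18  'd'
  #15 SA[15]=6  'dcbadccaccddd'
  #16 SA[16]=10  'dccaccddd'
  #17 SA[17]=17  'dd'
  #18 SA[18]=16  'ddd'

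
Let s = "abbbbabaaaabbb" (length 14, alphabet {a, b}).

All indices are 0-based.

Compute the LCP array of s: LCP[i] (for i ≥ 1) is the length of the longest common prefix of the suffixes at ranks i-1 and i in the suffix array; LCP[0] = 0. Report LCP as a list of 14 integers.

rank→(start, suffix):
  0 → (7, 'aaaabbb')
  1 → (8, 'aaabbb')
  2 → (9, 'aabbb')
  3 → (5, 'abaaaabbb')
  4 → (10, 'abbb')
  5 → (0, 'abbbbabaaaabbb')
  6 → (13, 'b')
  7 → (6, 'baaaabbb')
  8 → (4, 'babaaaabbb')
  9 → (12, 'bb')
  10 → (3, 'bbabaaaabbb')
  11 → (11, 'bbb')
  12 → (2, 'bbbabaaaabbb')
  13 → (1, 'bbbbabaaaabbb')

SA = [7, 8, 9, 5, 10, 0, 13, 6, 4, 12, 3, 11, 2, 1]
i: (SA[i-1],SA[i]) lcp shared
  1: (7,8) 3 'aaa'
  2: (8,9) 2 'aa'
  3: (9,5) 1 'a'
  4: (5,10) 2 'ab'
  5: (10,0) 4 'abbb'
  6: (0,13) 0 ''
  7: (13,6) 1 'b'
  8: (6,4) 2 'ba'
  9: (4,12) 1 'b'
  10: (12,3) 2 'bb'
  11: (3,11) 2 'bb'
  12: (11,2) 3 'bbb'
  13: (2,1) 3 'bbb'

[0, 3, 2, 1, 2, 4, 0, 1, 2, 1, 2, 2, 3, 3]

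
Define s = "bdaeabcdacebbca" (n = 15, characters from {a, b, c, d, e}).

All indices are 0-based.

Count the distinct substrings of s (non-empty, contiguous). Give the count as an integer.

rank | idx | suffix
   0 |  14 | a
   1 |   4 | abcdacebbca
   2 |   8 | acebbca
   3 |   2 | aeabcdacebbca
   4 |  11 | bbca
   5 |  12 | bca
   6 |   5 | bcdacebbca
   7 |   0 | bdaeabcdacebbca
   8 |  13 | ca
   9 |   6 | cdacebbca
  10 |   9 | cebbca
  11 |   7 | dacebbca
  12 |   1 | daeabcdacebbca
  13 |   3 | eabcdacebbca
  14 |  10 | ebbca

SA = [14, 4, 8, 2, 11, 12, 5, 0, 13, 6, 9, 7, 1, 3, 10]
rank  pair      lcp
   1  s[14:],s[4:]  1  'a'
   2  s[4:],s[8:]  1  'a'
   3  s[8:],s[2:]  1  'a'
   4  s[2:],s[11:]  0  ''
   5  s[11:],s[12:]  1  'b'
   6  s[12:],s[5:]  2  'bc'
   7  s[5:],s[0:]  1  'b'
   8  s[0:],s[13:]  0  ''
   9  s[13:],s[6:]  1  'c'
  10  s[6:],s[9:]  1  'c'
  11  s[9:],s[7:]  0  ''
  12  s[7:],s[1:]  2  'da'
  13  s[1:],s[3:]  0  ''
  14  s[3:],s[10:]  1  'e'

n(n+1)/2 = 15·16/2 = 120
Σ LCP = 0 + 1 + 1 + 1 + 0 + 1 + 2 + 1 + 0 + 1 + 1 + 0 + 2 + 0 + 1 = 12
distinct = 120 − 12 = 108

108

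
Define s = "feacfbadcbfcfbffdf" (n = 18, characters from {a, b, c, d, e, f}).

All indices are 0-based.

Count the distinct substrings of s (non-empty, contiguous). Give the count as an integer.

155

rank→(start, suffix):
  0 → (2, 'acfbadcbfcfbffdf')
  1 → (6, 'adcbfcfbffdf')
  2 → (5, 'badcbfcfbffdf')
  3 → (9, 'bfcfbffdf')
  4 → (13, 'bffdf')
  5 → (8, 'cbfcfbffdf')
  6 → (3, 'cfbadcbfcfbffdf')
  7 → (11, 'cfbffdf')
  8 → (7, 'dcbfcfbffdf')
  9 → (16, 'df')
  10 → (1, 'eacfbadcbfcfbffdf')
  11 → (17, 'f')
  12 → (4, 'fbadcbfcfbffdf')
  13 → (12, 'fbffdf')
  14 → (10, 'fcfbffdf')
  15 → (15, 'fdf')
  16 → (0, 'feacfbadcbfcfbffdf')
  17 → (14, 'ffdf')

SA = [2, 6, 5, 9, 13, 8, 3, 11, 7, 16, 1, 17, 4, 12, 10, 15, 0, 14]
i: (SA[i-1],SA[i]) lcp shared
  1: (2,6) 1 'a'
  2: (6,5) 0 ''
  3: (5,9) 1 'b'
  4: (9,13) 2 'bf'
  5: (13,8) 0 ''
  6: (8,3) 1 'c'
  7: (3,11) 3 'cfb'
  8: (11,7) 0 ''
  9: (7,16) 1 'd'
  10: (16,1) 0 ''
  11: (1,17) 0 ''
  12: (17,4) 1 'f'
  13: (4,12) 2 'fb'
  14: (12,10) 1 'f'
  15: (10,15) 1 'f'
  16: (15,0) 1 'f'
  17: (0,14) 1 'f'

n(n+1)/2 = 18·19/2 = 171
Σ LCP = 0 + 1 + 0 + 1 + 2 + 0 + 1 + 3 + 0 + 1 + 0 + 0 + 1 + 2 + 1 + 1 + 1 + 1 = 16
distinct = 171 − 16 = 155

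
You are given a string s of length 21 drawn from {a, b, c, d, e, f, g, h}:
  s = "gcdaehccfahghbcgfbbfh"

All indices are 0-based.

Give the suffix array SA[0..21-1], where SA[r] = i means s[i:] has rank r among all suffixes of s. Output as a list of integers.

rank→(start, suffix):
  0 → (3, 'aehccfahghbcgfbbfh')
  1 → (9, 'ahghbcgfbbfh')
  2 → (17, 'bbfh')
  3 → (13, 'bcgfbbfh')
  4 → (18, 'bfh')
  5 → (6, 'ccfahghbcgfbbfh')
  6 → (1, 'cdaehccfahghbcgfbbfh')
  7 → (7, 'cfahghbcgfbbfh')
  8 → (14, 'cgfbbfh')
  9 → (2, 'daehccfahghbcgfbbfh')
  10 → (4, 'ehccfahghbcgfbbfh')
  11 → (8, 'fahghbcgfbbfh')
  12 → (16, 'fbbfh')
  13 → (19, 'fh')
  14 → (0, 'gcdaehccfahghbcgfbbfh')
  15 → (15, 'gfbbfh')
  16 → (11, 'ghbcgfbbfh')
  17 → (20, 'h')
  18 → (12, 'hbcgfbbfh')
  19 → (5, 'hccfahghbcgfbbfh')
  20 → (10, 'hghbcgfbbfh')

[3, 9, 17, 13, 18, 6, 1, 7, 14, 2, 4, 8, 16, 19, 0, 15, 11, 20, 12, 5, 10]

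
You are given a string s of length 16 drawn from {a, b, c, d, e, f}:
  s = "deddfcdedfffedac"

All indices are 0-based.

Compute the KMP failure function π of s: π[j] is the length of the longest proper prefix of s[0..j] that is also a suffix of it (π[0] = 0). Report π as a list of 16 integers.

π[0] = 0
j=1 s[j]='e': π[1]=0 (border '')
j=2 s[j]='d': π[2]=1 (border 'd')
j=3 s[j]='d': k: 1→0; π[3]=1 (border 'd')
j=4 s[j]='f': k: 1→0; π[4]=0 (border '')
j=5 s[j]='c': π[5]=0 (border '')
j=6 s[j]='d': π[6]=1 (border 'd')
j=7 s[j]='e': π[7]=2 (border 'de')
j=8 s[j]='d': π[8]=3 (border 'ded')
j=9 s[j]='f': k: 3→1→0; π[9]=0 (border '')
j=10 s[j]='f': π[10]=0 (border '')
j=11 s[j]='f': π[11]=0 (border '')
j=12 s[j]='e': π[12]=0 (border '')
j=13 s[j]='d': π[13]=1 (border 'd')
j=14 s[j]='a': k: 1→0; π[14]=0 (border '')
j=15 s[j]='c': π[15]=0 (border '')

[0, 0, 1, 1, 0, 0, 1, 2, 3, 0, 0, 0, 0, 1, 0, 0]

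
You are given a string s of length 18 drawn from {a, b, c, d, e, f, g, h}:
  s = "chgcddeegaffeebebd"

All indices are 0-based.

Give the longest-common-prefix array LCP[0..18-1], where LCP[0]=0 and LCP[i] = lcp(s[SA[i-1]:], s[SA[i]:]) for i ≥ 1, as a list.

[0, 0, 1, 0, 1, 0, 1, 1, 0, 2, 1, 2, 1, 0, 1, 0, 1, 0]

rank→(start, suffix):
  0 → (9, 'affeebebd')
  1 → (16, 'bd')
  2 → (14, 'bebd')
  3 → (3, 'cddeegaffeebebd')
  4 → (0, 'chgcddeegaffeebebd')
  5 → (17, 'd')
  6 → (4, 'ddeegaffeebebd')
  7 → (5, 'deegaffeebebd')
  8 → (15, 'ebd')
  9 → (13, 'ebebd')
  10 → (12, 'eebebd')
  11 → (6, 'eegaffeebebd')
  12 → (7, 'egaffeebebd')
  13 → (11, 'feebebd')
  14 → (10, 'ffeebebd')
  15 → (8, 'gaffeebebd')
  16 → (2, 'gcddeegaffeebebd')
  17 → (1, 'hgcddeegaffeebebd')

SA = [9, 16, 14, 3, 0, 17, 4, 5, 15, 13, 12, 6, 7, 11, 10, 8, 2, 1]
[i] adj suffixes → lcp
  [1] 9/16 → 0 ('')
  [2] 16/14 → 1 ('b')
  [3] 14/3 → 0 ('')
  [4] 3/0 → 1 ('c')
  [5] 0/17 → 0 ('')
  [6] 17/4 → 1 ('d')
  [7] 4/5 → 1 ('d')
  [8] 5/15 → 0 ('')
  [9] 15/13 → 2 ('eb')
  [10] 13/12 → 1 ('e')
  [11] 12/6 → 2 ('ee')
  [12] 6/7 → 1 ('e')
  [13] 7/11 → 0 ('')
  [14] 11/10 → 1 ('f')
  [15] 10/8 → 0 ('')
  [16] 8/2 → 1 ('g')
  [17] 2/1 → 0 ('')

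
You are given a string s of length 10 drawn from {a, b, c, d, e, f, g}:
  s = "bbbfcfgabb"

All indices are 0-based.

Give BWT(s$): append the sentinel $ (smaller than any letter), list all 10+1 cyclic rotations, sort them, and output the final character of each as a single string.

bgba$bbfbcf

rank  rotation     last
    0  $bbbfcfgabb  b
    1  abb$bbbfcfg  g
    2  b$bbbfcfgab  b
    3  bb$bbbfcfga  a
    4  bbbfcfgabb$  $
    5  bbfcfgabb$b  b
    6  bfcfgabb$bb  b
    7  cfgabb$bbbf  f
    8  fcfgabb$bbb  b
    9  fgabb$bbbfc  c
   10  gabb$bbbfcf  f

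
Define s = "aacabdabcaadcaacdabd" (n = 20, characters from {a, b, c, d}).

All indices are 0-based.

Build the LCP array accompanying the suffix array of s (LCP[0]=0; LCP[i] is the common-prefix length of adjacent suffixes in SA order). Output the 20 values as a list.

[0, 3, 2, 1, 2, 3, 1, 2, 1, 0, 1, 2, 0, 3, 2, 1, 0, 1, 3, 1]

rank | idx | suffix
   0 |   0 | aacabdabcaadcaacdabd
   1 |  13 | aacdabd
   2 |   9 | aadcaacdabd
   3 |   6 | abcaadcaacdabd
   4 |  17 | abd
   5 |   3 | abdabcaadcaacdabd
   6 |   1 | acabdabcaadcaacdabd
   7 |  14 | acdabd
   8 |  10 | adcaacdabd
   9 |   7 | bcaadcaacdabd
  10 |  18 | bd
  11 |   4 | bdabcaadcaacdabd
  12 |  12 | caacdabd
  13 |   8 | caadcaacdabd
  14 |   2 | cabdabcaadcaacdabd
  15 |  15 | cdabd
  16 |  19 | d
  17 |   5 | dabcaadcaacdabd
  18 |  16 | dabd
  19 |  11 | dcaacdabd

SA = [0, 13, 9, 6, 17, 3, 1, 14, 10, 7, 18, 4, 12, 8, 2, 15, 19, 5, 16, 11]
[i] adj suffixes → lcp
  [1] 0/13 → 3 ('aac')
  [2] 13/9 → 2 ('aa')
  [3] 9/6 → 1 ('a')
  [4] 6/17 → 2 ('ab')
  [5] 17/3 → 3 ('abd')
  [6] 3/1 → 1 ('a')
  [7] 1/14 → 2 ('ac')
  [8] 14/10 → 1 ('a')
  [9] 10/7 → 0 ('')
  [10] 7/18 → 1 ('b')
  [11] 18/4 → 2 ('bd')
  [12] 4/12 → 0 ('')
  [13] 12/8 → 3 ('caa')
  [14] 8/2 → 2 ('ca')
  [15] 2/15 → 1 ('c')
  [16] 15/19 → 0 ('')
  [17] 19/5 → 1 ('d')
  [18] 5/16 → 3 ('dab')
  [19] 16/11 → 1 ('d')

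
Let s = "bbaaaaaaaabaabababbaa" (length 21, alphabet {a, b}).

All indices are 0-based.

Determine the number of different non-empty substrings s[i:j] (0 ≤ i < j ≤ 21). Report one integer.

171

rank | idx | suffix
   0 |  20 | a
   1 |  19 | aa
   2 |   2 | aaaaaaaabaabababbaa
   3 |   3 | aaaaaaabaabababbaa
   4 |   4 | aaaaaabaabababbaa
   5 |   5 | aaaaabaabababbaa
   6 |   6 | aaaabaabababbaa
   7 |   7 | aaabaabababbaa
   8 |   8 | aabaabababbaa
   9 |  11 | aabababbaa
  10 |   9 | abaabababbaa
  11 |  12 | abababbaa
  12 |  14 | ababbaa
  13 |  16 | abbaa
  14 |  18 | baa
  15 |   1 | baaaaaaaabaabababbaa
  16 |  10 | baabababbaa
  17 |  13 | bababbaa
  18 |  15 | babbaa
  19 |  17 | bbaa
  20 |   0 | bbaaaaaaaabaabababbaa

SA = [20, 19, 2, 3, 4, 5, 6, 7, 8, 11, 9, 12, 14, 16, 18, 1, 10, 13, 15, 17, 0]
[i] adj suffixes → lcp
  [1] 20/19 → 1 ('a')
  [2] 19/2 → 2 ('aa')
  [3] 2/3 → 7 ('aaaaaaa')
  [4] 3/4 → 6 ('aaaaaa')
  [5] 4/5 → 5 ('aaaaa')
  [6] 5/6 → 4 ('aaaa')
  [7] 6/7 → 3 ('aaa')
  [8] 7/8 → 2 ('aa')
  [9] 8/11 → 4 ('aaba')
  [10] 11/9 → 1 ('a')
  [11] 9/12 → 3 ('aba')
  [12] 12/14 → 4 ('abab')
  [13] 14/16 → 2 ('ab')
  [14] 16/18 → 0 ('')
  [15] 18/1 → 3 ('baa')
  [16] 1/10 → 3 ('baa')
  [17] 10/13 → 2 ('ba')
  [18] 13/15 → 3 ('bab')
  [19] 15/17 → 1 ('b')
  [20] 17/0 → 4 ('bbaa')

n(n+1)/2 = 21·22/2 = 231
Σ LCP = 0 + 1 + 2 + 7 + 6 + 5 + 4 + 3 + 2 + 4 + 1 + 3 + 4 + 2 + 0 + 3 + 3 + 2 + 3 + 1 + 4 = 60
distinct = 231 − 60 = 171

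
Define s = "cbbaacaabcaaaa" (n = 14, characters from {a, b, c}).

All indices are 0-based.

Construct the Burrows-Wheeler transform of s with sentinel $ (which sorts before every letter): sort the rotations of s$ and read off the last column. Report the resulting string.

rank  rotation         last
    0  $cbbaacaabcaaaa  a
    1  a$cbbaacaabcaaa  a
    2  aa$cbbaacaabcaa  a
    3  aaa$cbbaacaabca  a
    4  aaaa$cbbaacaabc  c
    5  aabcaaaa$cbbaac  c
    6  aacaabcaaaa$cbb  b
    7  abcaaaa$cbbaaca  a
    8  acaabcaaaa$cbba  a
    9  baacaabcaaaa$cb  b
   10  bbaacaabcaaaa$c  c
   11  bcaaaa$cbbaacaa  a
   12  caaaa$cbbaacaab  b
   13  caabcaaaa$cbbaa  a
   14  cbbaacaabcaaaa$  $

aaaaccbaabcaba$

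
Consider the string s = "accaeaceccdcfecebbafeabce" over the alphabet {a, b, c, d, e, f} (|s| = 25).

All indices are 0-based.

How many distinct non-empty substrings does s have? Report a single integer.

299

sorted suffixes:
  #0 SA[0]=21  'abce'
  #1 SA[1]=0  'accaeaceccdcfecebbafeabce'
  #2 SA[2]=5  'aceccdcfecebbafeabce'
  #3 SA[3]=3  'aeaceccdcfecebbafeabce'
  #4 SA[4]=18  'afeabce'
  #5 SA[5]=17  'bafeabce'
  #6 SA[6]=16  'bbafeabce'
  #7 SA[7]=22  'bce'
  #8 SA[8]=2  'caeaceccdcfecebbafeabce'
  #9 SA[9]=1  'ccaeaceccdcfecebbafeabce'
  #10 SA[10]=8  'ccdcfecebbafeabce'
  #11 SA[11]=9  'cdcfecebbafeabce'
  #12 SA[12]=23  'ce'
  #13 SA[13]=14  'cebbafeabce'
  #14 SA[14]=6  'ceccdcfecebbafeabce'
  #15 SA[15]=11  'cfecebbafeabce'
  #16 SA[16]=10  'dcfecebbafeabce'
  #17 SA[17]=24  'e'
  #18 SA[18]=20  'eabce'
  #19 SA[19]=4  'eaceccdcfecebbafeabce'
  #20 SA[20]=15  'ebbafeabce'
  #21 SA[21]=7  'eccdcfecebbafeabce'
  #22 SA[22]=13  'ecebbafeabce'
  #23 SA[23]=19  'feabce'
  #24 SA[24]=12  'fecebbafeabce'

SA = [21, 0, 5, 3, 18, 17, 16, 22, 2, 1, 8, 9, 23, 14, 6, 11, 10, 24, 20, 4, 15, 7, 13, 19, 12]
rank  pair      lcp
   1  s[21:],s[0:]  1  'a'
   2  s[0:],s[5:]  2  'ac'
   3  s[5:],s[3:]  1  'a'
   4  s[3:],s[18:]  1  'a'
   5  s[18:],s[17:]  0  ''
   6  s[17:],s[16:]  1  'b'
   7  s[16:],s[22:]  1  'b'
   8  s[22:],s[2:]  0  ''
   9  s[2:],s[1:]  1  'c'
  10  s[1:],s[8:]  2  'cc'
  11  s[8:],s[9:]  1  'c'
  12  s[9:],s[23:]  1  'c'
  13  s[23:],s[14:]  2  'ce'
  14  s[14:],s[6:]  2  'ce'
  15  s[6:],s[11:]  1  'c'
  16  s[11:],s[10:]  0  ''
  17  s[10:],s[24:]  0  ''
  18  s[24:],s[20:]  1  'e'
  19  s[20:],s[4:]  2  'ea'
  20  s[4:],s[15:]  1  'e'
  21  s[15:],s[7:]  1  'e'
  22  s[7:],s[13:]  2  'ec'
  23  s[13:],s[19:]  0  ''
  24  s[19:],s[12:]  2  'fe'

n(n+1)/2 = 25·26/2 = 325
Σ LCP = 0 + 1 + 2 + 1 + 1 + 0 + 1 + 1 + 0 + 1 + 2 + 1 + 1 + 2 + 2 + 1 + 0 + 0 + 1 + 2 + 1 + 1 + 2 + 0 + 2 = 26
distinct = 325 − 26 = 299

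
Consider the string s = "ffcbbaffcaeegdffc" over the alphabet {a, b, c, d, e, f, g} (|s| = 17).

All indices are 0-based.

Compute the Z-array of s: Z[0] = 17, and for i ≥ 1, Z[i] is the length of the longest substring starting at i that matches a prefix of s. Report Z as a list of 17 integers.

[17, 1, 0, 0, 0, 0, 3, 1, 0, 0, 0, 0, 0, 0, 3, 1, 0]

Z[0]=17
i=1: fresh scan; Z[1]=1 extend→box=[1,2)
i=2: fresh scan; Z[2]=0
i=3: fresh scan; Z[3]=0
i=4: fresh scan; Z[4]=0
i=5: fresh scan; Z[5]=0
i=6: fresh scan; Z[6]=3 extend→box=[6,9)
i=7: min(r-i=2, Z[1]=1)=1; Z[7]=1
i=8: min(r-i=1, Z[2]=0)=0; Z[8]=0
i=9: fresh scan; Z[9]=0
i=10: fresh scan; Z[10]=0
i=11: fresh scan; Z[11]=0
i=12: fresh scan; Z[12]=0
i=13: fresh scan; Z[13]=0
i=14: fresh scan; Z[14]=3 extend→box=[14,17)
i=15: min(r-i=2, Z[1]=1)=1; Z[15]=1
i=16: min(r-i=1, Z[2]=0)=0; Z[16]=0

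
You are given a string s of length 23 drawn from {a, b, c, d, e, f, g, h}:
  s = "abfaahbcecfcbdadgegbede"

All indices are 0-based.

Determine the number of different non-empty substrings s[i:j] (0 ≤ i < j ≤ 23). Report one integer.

sorted suffixes:
  #0 SA[0]=3  'aahbcecfcbdadgegbede'
  #1 SA[1]=0  'abfaahbcecfcbdadgegbede'
  #2 SA[2]=14  'adgegbede'
  #3 SA[3]=4  'ahbcecfcbdadgegbede'
  #4 SA[4]=6  'bcecfcbdadgegbede'
  #5 SA[5]=12  'bdadgegbede'
  #6 SA[6]=19  'bede'
  #7 SA[7]=1  'bfaahbcecfcbdadgegbede'
  #8 SA[8]=11  'cbdadgegbede'
  #9 SA[9]=7  'cecfcbdadgegbede'
  #10 SA[10]=9  'cfcbdadgegbede'
  #11 SA[11]=13  'dadgegbede'
  #12 SA[12]=21  'de'
  #13 SA[13]=15  'dgegbede'
  #14 SA[14]=22  'e'
  #15 SA[15]=8  'ecfcbdadgegbede'
  #16 SA[16]=20  'ede'
  #17 SA[17]=17  'egbede'
  #18 SA[18]=2  'faahbcecfcbdadgegbede'
  #19 SA[19]=10  'fcbdadgegbede'
  #20 SA[20]=18  'gbede'
  #21 SA[21]=16  'gegbede'
  #22 SA[22]=5  'hbcecfcbdadgegbede'

SA = [3, 0, 14, 4, 6, 12, 19, 1, 11, 7, 9, 13, 21, 15, 22, 8, 20, 17, 2, 10, 18, 16, 5]
[i] adj suffixes → lcp
  [1] 3/0 → 1 ('a')
  [2] 0/14 → 1 ('a')
  [3] 14/4 → 1 ('a')
  [4] 4/6 → 0 ('')
  [5] 6/12 → 1 ('b')
  [6] 12/19 → 1 ('b')
  [7] 19/1 → 1 ('b')
  [8] 1/11 → 0 ('')
  [9] 11/7 → 1 ('c')
  [10] 7/9 → 1 ('c')
  [11] 9/13 → 0 ('')
  [12] 13/21 → 1 ('d')
  [13] 21/15 → 1 ('d')
  [14] 15/22 → 0 ('')
  [15] 22/8 → 1 ('e')
  [16] 8/20 → 1 ('e')
  [17] 20/17 → 1 ('e')
  [18] 17/2 → 0 ('')
  [19] 2/10 → 1 ('f')
  [20] 10/18 → 0 ('')
  [21] 18/16 → 1 ('g')
  [22] 16/5 → 0 ('')

n(n+1)/2 = 23·24/2 = 276
Σ LCP = 0 + 1 + 1 + 1 + 0 + 1 + 1 + 1 + 0 + 1 + 1 + 0 + 1 + 1 + 0 + 1 + 1 + 1 + 0 + 1 + 0 + 1 + 0 = 15
distinct = 276 − 15 = 261

261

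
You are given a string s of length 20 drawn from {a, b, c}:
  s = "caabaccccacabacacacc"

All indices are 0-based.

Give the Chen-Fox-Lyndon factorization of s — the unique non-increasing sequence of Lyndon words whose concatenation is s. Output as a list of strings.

emit factor 1: 'c' (i=0, period=1)
emit factor 2: 'aabaccccacabacacacc' (i=1, period=19)

["c", "aabaccccacabacacacc"]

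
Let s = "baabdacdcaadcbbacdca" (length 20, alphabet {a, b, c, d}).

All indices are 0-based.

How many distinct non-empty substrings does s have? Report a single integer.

sorted suffixes:
  #0 SA[0]=19  'a'
  #1 SA[1]=1  'aabdacdcaadcbbacdca'
  #2 SA[2]=9  'aadcbbacdca'
  #3 SA[3]=2  'abdacdcaadcbbacdca'
  #4 SA[4]=15  'acdca'
  #5 SA[5]=5  'acdcaadcbbacdca'
  #6 SA[6]=10  'adcbbacdca'
  #7 SA[7]=0  'baabdacdcaadcbbacdca'
  #8 SA[8]=14  'bacdca'
  #9 SA[9]=13  'bbacdca'
  #10 SA[10]=3  'bdacdcaadcbbacdca'
  #11 SA[11]=18  'ca'
  #12 SA[12]=8  'caadcbbacdca'
  #13 SA[13]=12  'cbbacdca'
  #14 SA[14]=16  'cdca'
  #15 SA[15]=6  'cdcaadcbbacdca'
  #16 SA[16]=4  'dacdcaadcbbacdca'
  #17 SA[17]=17  'dca'
  #18 SA[18]=7  'dcaadcbbacdca'
  #19 SA[19]=11  'dcbbacdca'

SA = [19, 1, 9, 2, 15, 5, 10, 0, 14, 13, 3, 18, 8, 12, 16, 6, 4, 17, 7, 11]
[i] adj suffixes → lcp
  [1] 19/1 → 1 ('a')
  [2] 1/9 → 2 ('aa')
  [3] 9/2 → 1 ('a')
  [4] 2/15 → 1 ('a')
  [5] 15/5 → 5 ('acdca')
  [6] 5/10 → 1 ('a')
  [7] 10/0 → 0 ('')
  [8] 0/14 → 2 ('ba')
  [9] 14/13 → 1 ('b')
  [10] 13/3 → 1 ('b')
  [11] 3/18 → 0 ('')
  [12] 18/8 → 2 ('ca')
  [13] 8/12 → 1 ('c')
  [14] 12/16 → 1 ('c')
  [15] 16/6 → 4 ('cdca')
  [16] 6/4 → 0 ('')
  [17] 4/17 → 1 ('d')
  [18] 17/7 → 3 ('dca')
  [19] 7/11 → 2 ('dc')

n(n+1)/2 = 20·21/2 = 210
Σ LCP = 0 + 1 + 2 + 1 + 1 + 5 + 1 + 0 + 2 + 1 + 1 + 0 + 2 + 1 + 1 + 4 + 0 + 1 + 3 + 2 = 29
distinct = 210 − 29 = 181

181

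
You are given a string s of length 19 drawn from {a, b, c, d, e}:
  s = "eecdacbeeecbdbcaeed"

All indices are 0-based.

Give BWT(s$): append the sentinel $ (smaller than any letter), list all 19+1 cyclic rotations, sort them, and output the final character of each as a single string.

ddcdccbeaeecbeeee$ab

rank  rotation              last
    0  $eecdacbeeecbdbcaeed  d
    1  acbeeecbdbcaeed$eecd  d
    2  aeed$eecdacbeeecbdbc  c
    3  bcaeed$eecdacbeeecbd  d
    4  bdbcaeed$eecdacbeeec  c
    5  beeecbdbcaeed$eecdac  c
    6  caeed$eecdacbeeecbdb  b
    7  cbdbcaeed$eecdacbeee  e
    8  cbeeecbdbcaeed$eecda  a
    9  cdacbeeecbdbcaeed$ee  e
   10  d$eecdacbeeecbdbcaee  e
   11  dacbeeecbdbcaeed$eec  c
   12  dbcaeed$eecdacbeeecb  b
   13  ecbdbcaeed$eecdacbee  e
   14  ecdacbeeecbdbcaeed$e  e
   15  ed$eecdacbeeecbdbcae  e
   16  eecbdbcaeed$eecdacbe  e
   17  eecdacbeeecbdbcaeed$  $
   18  eed$eecdacbeeecbdbca  a
   19  eeecbdbcaeed$eecdacb  b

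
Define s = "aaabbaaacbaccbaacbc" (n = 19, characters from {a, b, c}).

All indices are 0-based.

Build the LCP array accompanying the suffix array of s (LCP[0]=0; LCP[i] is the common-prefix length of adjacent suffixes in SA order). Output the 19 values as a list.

[0, 3, 2, 2, 4, 1, 1, 3, 2, 0, 3, 2, 1, 1, 0, 1, 3, 2, 1]

sorted suffixes:
  #0 SA[0]=0  'aaabbaaacbaccbaacbc'
  #1 SA[1]=5  'aaacbaccbaacbc'
  #2 SA[2]=1  'aabbaaacbaccbaacbc'
  #3 SA[3]=6  'aacbaccbaacbc'
  #4 SA[4]=14  'aacbc'
  #5 SA[5]=2  'abbaaacbaccbaacbc'
  #6 SA[6]=7  'acbaccbaacbc'
  #7 SA[7]=15  'acbc'
  #8 SA[8]=10  'accbaacbc'
  #9 SA[9]=4  'baaacbaccbaacbc'
  #10 SA[10]=13  'baacbc'
  #11 SA[11]=9  'baccbaacbc'
  #12 SA[12]=3  'bbaaacbaccbaacbc'
  #13 SA[13]=17  'bc'
  #14 SA[14]=18  'c'
  #15 SA[15]=12  'cbaacbc'
  #16 SA[16]=8  'cbaccbaacbc'
  #17 SA[17]=16  'cbc'
  #18 SA[18]=11  'ccbaacbc'

SA = [0, 5, 1, 6, 14, 2, 7, 15, 10, 4, 13, 9, 3, 17, 18, 12, 8, 16, 11]
[i] adj suffixes → lcp
  [1] 0/5 → 3 ('aaa')
  [2] 5/1 → 2 ('aa')
  [3] 1/6 → 2 ('aa')
  [4] 6/14 → 4 ('aacb')
  [5] 14/2 → 1 ('a')
  [6] 2/7 → 1 ('a')
  [7] 7/15 → 3 ('acb')
  [8] 15/10 → 2 ('ac')
  [9] 10/4 → 0 ('')
  [10] 4/13 → 3 ('baa')
  [11] 13/9 → 2 ('ba')
  [12] 9/3 → 1 ('b')
  [13] 3/17 → 1 ('b')
  [14] 17/18 → 0 ('')
  [15] 18/12 → 1 ('c')
  [16] 12/8 → 3 ('cba')
  [17] 8/16 → 2 ('cb')
  [18] 16/11 → 1 ('c')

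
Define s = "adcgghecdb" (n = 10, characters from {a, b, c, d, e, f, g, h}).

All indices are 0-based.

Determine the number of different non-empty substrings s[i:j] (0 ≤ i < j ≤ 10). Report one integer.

52

rank→(start, suffix):
  0 → (0, 'adcgghecdb')
  1 → (9, 'b')
  2 → (7, 'cdb')
  3 → (2, 'cgghecdb')
  4 → (8, 'db')
  5 → (1, 'dcgghecdb')
  6 → (6, 'ecdb')
  7 → (3, 'gghecdb')
  8 → (4, 'ghecdb')
  9 → (5, 'hecdb')

SA = [0, 9, 7, 2, 8, 1, 6, 3, 4, 5]
rank  pair      lcp
   1  s[0:],s[9:]  0  ''
   2  s[9:],s[7:]  0  ''
   3  s[7:],s[2:]  1  'c'
   4  s[2:],s[8:]  0  ''
   5  s[8:],s[1:]  1  'd'
   6  s[1:],s[6:]  0  ''
   7  s[6:],s[3:]  0  ''
   8  s[3:],s[4:]  1  'g'
   9  s[4:],s[5:]  0  ''

n(n+1)/2 = 10·11/2 = 55
Σ LCP = 0 + 0 + 0 + 1 + 0 + 1 + 0 + 0 + 1 + 0 = 3
distinct = 55 − 3 = 52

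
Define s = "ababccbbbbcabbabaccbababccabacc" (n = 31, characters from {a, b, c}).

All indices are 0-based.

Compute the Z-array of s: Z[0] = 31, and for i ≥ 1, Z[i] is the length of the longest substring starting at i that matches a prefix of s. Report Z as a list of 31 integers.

Z[0]=31
i=1: outside box; Z[1]=0
i=2: outside box; Z[2]=2 extend→box=[2,4)
i=3: min(r-i=1, Z[1]=0)=0; Z[3]=0
i=4: outside box; Z[4]=0
i=5: outside box; Z[5]=0
i=6: outside box; Z[6]=0
i=7: outside box; Z[7]=0
i=8: outside box; Z[8]=0
i=9: outside box; Z[9]=0
i=10: outside box; Z[10]=0
i=11: outside box; Z[11]=2 extend→box=[11,13)
i=12: min(r-i=1, Z[1]=0)=0; Z[12]=0
i=13: outside box; Z[13]=0
i=14: outside box; Z[14]=3 extend→box=[14,17)
i=15: min(r-i=2, Z[1]=0)=0; Z[15]=0
i=16: min(r-i=1, Z[2]=2)=1; Z[16]=1
i=17: outside box; Z[17]=0
i=18: outside box; Z[18]=0
i=19: outside box; Z[19]=0
i=20: outside box; Z[20]=6 extend→box=[20,26)
i=21: min(r-i=5, Z[1]=0)=0; Z[21]=0
i=22: min(r-i=4, Z[2]=2)=2; Z[22]=2
i=23: min(r-i=3, Z[3]=0)=0; Z[23]=0
i=24: min(r-i=2, Z[4]=0)=0; Z[24]=0
i=25: min(r-i=1, Z[5]=0)=0; Z[25]=0
i=26: outside box; Z[26]=3 extend→box=[26,29)
i=27: min(r-i=2, Z[1]=0)=0; Z[27]=0
i=28: min(r-i=1, Z[2]=2)=1; Z[28]=1
i=29: outside box; Z[29]=0
i=30: outside box; Z[30]=0

[31, 0, 2, 0, 0, 0, 0, 0, 0, 0, 0, 2, 0, 0, 3, 0, 1, 0, 0, 0, 6, 0, 2, 0, 0, 0, 3, 0, 1, 0, 0]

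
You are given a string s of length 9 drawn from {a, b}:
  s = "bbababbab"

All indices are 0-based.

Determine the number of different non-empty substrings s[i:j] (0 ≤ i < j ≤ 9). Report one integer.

rank | idx | suffix
   0 |   7 | ab
   1 |   2 | ababbab
   2 |   4 | abbab
   3 |   8 | b
   4 |   6 | bab
   5 |   1 | bababbab
   6 |   3 | babbab
   7 |   5 | bbab
   8 |   0 | bbababbab

SA = [7, 2, 4, 8, 6, 1, 3, 5, 0]
[i] adj suffixes → lcp
  [1] 7/2 → 2 ('ab')
  [2] 2/4 → 2 ('ab')
  [3] 4/8 → 0 ('')
  [4] 8/6 → 1 ('b')
  [5] 6/1 → 3 ('bab')
  [6] 1/3 → 3 ('bab')
  [7] 3/5 → 1 ('b')
  [8] 5/0 → 4 ('bbab')

n(n+1)/2 = 9·10/2 = 45
Σ LCP = 0 + 2 + 2 + 0 + 1 + 3 + 3 + 1 + 4 = 16
distinct = 45 − 16 = 29

29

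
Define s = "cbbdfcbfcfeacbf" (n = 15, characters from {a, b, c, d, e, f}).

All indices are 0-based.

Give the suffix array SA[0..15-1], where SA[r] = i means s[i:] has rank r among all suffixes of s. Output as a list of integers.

[11, 1, 2, 13, 6, 0, 12, 5, 8, 3, 10, 14, 4, 7, 9]

rank | idx | suffix
   0 |  11 | acbf
   1 |   1 | bbdfcbfcfeacbf
   2 |   2 | bdfcbfcfeacbf
   3 |  13 | bf
   4 |   6 | bfcfeacbf
   5 |   0 | cbbdfcbfcfeacbf
   6 |  12 | cbf
   7 |   5 | cbfcfeacbf
   8 |   8 | cfeacbf
   9 |   3 | dfcbfcfeacbf
  10 |  10 | eacbf
  11 |  14 | f
  12 |   4 | fcbfcfeacbf
  13 |   7 | fcfeacbf
  14 |   9 | feacbf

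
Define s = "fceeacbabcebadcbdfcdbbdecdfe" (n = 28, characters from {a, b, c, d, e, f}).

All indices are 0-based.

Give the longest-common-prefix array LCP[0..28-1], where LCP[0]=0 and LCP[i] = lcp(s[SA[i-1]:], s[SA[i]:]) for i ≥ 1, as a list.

[0, 1, 1, 0, 2, 1, 1, 1, 2, 0, 2, 1, 2, 1, 2, 0, 1, 1, 1, 2, 0, 1, 1, 1, 1, 0, 2, 1]

sorted suffixes:
  #0 SA[0]=7  'abcebadcbdfcdbbdecdfe'
  #1 SA[1]=4  'acbabcebadcbdfcdbbdecdfe'
  #2 SA[2]=12  'adcbdfcdbbdecdfe'
  #3 SA[3]=6  'babcebadcbdfcdbbdecdfe'
  #4 SA[4]=11  'badcbdfcdbbdecdfe'
  #5 SA[5]=20  'bbdecdfe'
  #6 SA[6]=8  'bcebadcbdfcdbbdecdfe'
  #7 SA[7]=21  'bdecdfe'
  #8 SA[8]=15  'bdfcdbbdecdfe'
  #9 SA[9]=5  'cbabcebadcbdfcdbbdecdfe'
  #10 SA[10]=14  'cbdfcdbbdecdfe'
  #11 SA[11]=18  'cdbbdecdfe'
  #12 SA[12]=24  'cdfe'
  #13 SA[13]=9  'cebadcbdfcdbbdecdfe'
  #14 SA[14]=1  'ceeacbabcebadcbdfcdbbdecdfe'
  #15 SA[15]=19  'dbbdecdfe'
  #16 SA[16]=13  'dcbdfcdbbdecdfe'
  #17 SA[17]=22  'decdfe'
  #18 SA[18]=16  'dfcdbbdecdfe'
  #19 SA[19]=25  'dfe'
  #20 SA[20]=27  'e'
  #21 SA[21]=3  'eacbabcebadcbdfcdbbdecdfe'
  #22 SA[22]=10  'ebadcbdfcdbbdecdfe'
  #23 SA[23]=23  'ecdfe'
  #24 SA[24]=2  'eeacbabcebadcbdfcdbbdecdfe'
  #25 SA[25]=17  'fcdbbdecdfe'
  #26 SA[26]=0  'fceeacbabcebadcbdfcdbbdecdfe'
  #27 SA[27]=26  'fe'

SA = [7, 4, 12, 6, 11, 20, 8, 21, 15, 5, 14, 18, 24, 9, 1, 19, 13, 22, 16, 25, 27, 3, 10, 23, 2, 17, 0, 26]
rank  pair      lcp
   1  s[7:],s[4:]  1  'a'
   2  s[4:],s[12:]  1  'a'
   3  s[12:],s[6:]  0  ''
   4  s[6:],s[11:]  2  'ba'
   5  s[11:],s[20:]  1  'b'
   6  s[20:],s[8:]  1  'b'
   7  s[8:],s[21:]  1  'b'
   8  s[21:],s[15:]  2  'bd'
   9  s[15:],s[5:]  0  ''
  10  s[5:],s[14:]  2  'cb'
  11  s[14:],s[18:]  1  'c'
  12  s[18:],s[24:]  2  'cd'
  13  s[24:],s[9:]  1  'c'
  14  s[9:],s[1:]  2  'ce'
  15  s[1:],s[19:]  0  ''
  16  s[19:],s[13:]  1  'd'
  17  s[13:],s[22:]  1  'd'
  18  s[22:],s[16:]  1  'd'
  19  s[16:],s[25:]  2  'df'
  20  s[25:],s[27:]  0  ''
  21  s[27:],s[3:]  1  'e'
  22  s[3:],s[10:]  1  'e'
  23  s[10:],s[23:]  1  'e'
  24  s[23:],s[2:]  1  'e'
  25  s[2:],s[17:]  0  ''
  26  s[17:],s[0:]  2  'fc'
  27  s[0:],s[26:]  1  'f'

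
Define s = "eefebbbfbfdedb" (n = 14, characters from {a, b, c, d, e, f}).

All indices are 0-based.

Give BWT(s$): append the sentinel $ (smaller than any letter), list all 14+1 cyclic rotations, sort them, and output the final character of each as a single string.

bdebbfeffd$ebbe

rank  rotation         last
    0  $eefebbbfbfdedb  b
    1  b$eefebbbfbfded  d
    2  bbbfbfdedb$eefe  e
    3  bbfbfdedb$eefeb  b
    4  bfbfdedb$eefebb  b
    5  bfdedb$eefebbbf  f
    6  db$eefebbbfbfde  e
    7  dedb$eefebbbfbf  f
    8  ebbbfbfdedb$eef  f
    9  edb$eefebbbfbfd  d
   10  eefebbbfbfdedb$  $
   11  efebbbfbfdedb$e  e
   12  fbfdedb$eefebbb  b
   13  fdedb$eefebbbfb  b
   14  febbbfbfdedb$ee  e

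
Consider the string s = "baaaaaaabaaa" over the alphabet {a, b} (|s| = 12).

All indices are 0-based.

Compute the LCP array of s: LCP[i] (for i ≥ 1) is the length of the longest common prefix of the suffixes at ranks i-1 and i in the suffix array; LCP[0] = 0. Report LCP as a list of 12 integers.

[0, 1, 2, 3, 6, 5, 4, 3, 2, 1, 0, 4]

sorted suffixes:
  #0 SA[0]=11  'a'
  #1 SA[1]=10  'aa'
  #2 SA[2]=9  'aaa'
  #3 SA[3]=1  'aaaaaaabaaa'
  #4 SA[4]=2  'aaaaaabaaa'
  #5 SA[5]=3  'aaaaabaaa'
  #6 SA[6]=4  'aaaabaaa'
  #7 SA[7]=5  'aaabaaa'
  #8 SA[8]=6  'aabaaa'
  #9 SA[9]=7  'abaaa'
  #10 SA[10]=8  'baaa'
  #11 SA[11]=0  'baaaaaaabaaa'

SA = [11, 10, 9, 1, 2, 3, 4, 5, 6, 7, 8, 0]
[i] adj suffixes → lcp
  [1] 11/10 → 1 ('a')
  [2] 10/9 → 2 ('aa')
  [3] 9/1 → 3 ('aaa')
  [4] 1/2 → 6 ('aaaaaa')
  [5] 2/3 → 5 ('aaaaa')
  [6] 3/4 → 4 ('aaaa')
  [7] 4/5 → 3 ('aaa')
  [8] 5/6 → 2 ('aa')
  [9] 6/7 → 1 ('a')
  [10] 7/8 → 0 ('')
  [11] 8/0 → 4 ('baaa')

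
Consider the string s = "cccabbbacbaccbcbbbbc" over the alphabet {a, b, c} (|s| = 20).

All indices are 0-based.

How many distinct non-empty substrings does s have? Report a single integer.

sorted suffixes:
  #0 SA[0]=3  'abbbacbaccbcbbbbc'
  #1 SA[1]=7  'acbaccbcbbbbc'
  #2 SA[2]=10  'accbcbbbbc'
  #3 SA[3]=6  'bacbaccbcbbbbc'
  #4 SA[4]=9  'baccbcbbbbc'
  #5 SA[5]=5  'bbacbaccbcbbbbc'
  #6 SA[6]=4  'bbbacbaccbcbbbbc'
  #7 SA[7]=15  'bbbbc'
  #8 SA[8]=16  'bbbc'
  #9 SA[9]=17  'bbc'
  #10 SA[10]=18  'bc'
  #11 SA[11]=13  'bcbbbbc'
  #12 SA[12]=19  'c'
  #13 SA[13]=2  'cabbbacbaccbcbbbbc'
  #14 SA[14]=8  'cbaccbcbbbbc'
  #15 SA[15]=14  'cbbbbc'
  #16 SA[16]=12  'cbcbbbbc'
  #17 SA[17]=1  'ccabbbacbaccbcbbbbc'
  #18 SA[18]=11  'ccbcbbbbc'
  #19 SA[19]=0  'cccabbbacbaccbcbbbbc'

SA = [3, 7, 10, 6, 9, 5, 4, 15, 16, 17, 18, 13, 19, 2, 8, 14, 12, 1, 11, 0]
[i] adj suffixes → lcp
  [1] 3/7 → 1 ('a')
  [2] 7/10 → 2 ('ac')
  [3] 10/6 → 0 ('')
  [4] 6/9 → 3 ('bac')
  [5] 9/5 → 1 ('b')
  [6] 5/4 → 2 ('bb')
  [7] 4/15 → 3 ('bbb')
  [8] 15/16 → 3 ('bbb')
  [9] 16/17 → 2 ('bb')
  [10] 17/18 → 1 ('b')
  [11] 18/13 → 2 ('bc')
  [12] 13/19 → 0 ('')
  [13] 19/2 → 1 ('c')
  [14] 2/8 → 1 ('c')
  [15] 8/14 → 2 ('cb')
  [16] 14/12 → 2 ('cb')
  [17] 12/1 → 1 ('c')
  [18] 1/11 → 2 ('cc')
  [19] 11/0 → 2 ('cc')

n(n+1)/2 = 20·21/2 = 210
Σ LCP = 0 + 1 + 2 + 0 + 3 + 1 + 2 + 3 + 3 + 2 + 1 + 2 + 0 + 1 + 1 + 2 + 2 + 1 + 2 + 2 = 31
distinct = 210 − 31 = 179

179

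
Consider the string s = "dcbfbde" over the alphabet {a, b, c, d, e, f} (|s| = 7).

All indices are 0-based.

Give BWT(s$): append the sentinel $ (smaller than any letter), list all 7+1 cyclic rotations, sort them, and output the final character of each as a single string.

rank  rotation  last
    0  $dcbfbde  e
    1  bde$dcbf  f
    2  bfbde$dc  c
    3  cbfbde$d  d
    4  dcbfbde$  $
    5  de$dcbfb  b
    6  e$dcbfbd  d
    7  fbde$dcb  b

efcd$bdb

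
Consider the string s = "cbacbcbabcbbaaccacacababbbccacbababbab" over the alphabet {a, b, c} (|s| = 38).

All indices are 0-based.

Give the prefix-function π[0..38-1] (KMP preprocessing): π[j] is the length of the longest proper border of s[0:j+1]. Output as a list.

π[0] = 0
j=1 s[j]='b': π[1]=0 (border '')
j=2 s[j]='a': π[2]=0 (border '')
j=3 s[j]='c': π[3]=1 (border 'c')
j=4 s[j]='b': π[4]=2 (border 'cb')
j=5 s[j]='c': k: 2→0; π[5]=1 (border 'c')
j=6 s[j]='b': π[6]=2 (border 'cb')
j=7 s[j]='a': π[7]=3 (border 'cba')
j=8 s[j]='b': k: 3→0; π[8]=0 (border '')
j=9 s[j]='c': π[9]=1 (border 'c')
j=10 s[j]='b': π[10]=2 (border 'cb')
j=11 s[j]='b': k: 2→0; π[11]=0 (border '')
j=12 s[j]='a': π[12]=0 (border '')
j=13 s[j]='a': π[13]=0 (border '')
j=14 s[j]='c': π[14]=1 (border 'c')
j=15 s[j]='c': k: 1→0; π[15]=1 (border 'c')
j=16 s[j]='a': k: 1→0; π[16]=0 (border '')
j=17 s[j]='c': π[17]=1 (border 'c')
j=18 s[j]='a': k: 1→0; π[18]=0 (border '')
j=19 s[j]='c': π[19]=1 (border 'c')
j=20 s[j]='a': k: 1→0; π[20]=0 (border '')
j=21 s[j]='b': π[21]=0 (border '')
j=22 s[j]='a': π[22]=0 (border '')
j=23 s[j]='b': π[23]=0 (border '')
j=24 s[j]='b': π[24]=0 (border '')
j=25 s[j]='b': π[25]=0 (border '')
j=26 s[j]='c': π[26]=1 (border 'c')
j=27 s[j]='c': k: 1→0; π[27]=1 (border 'c')
j=28 s[j]='a': k: 1→0; π[28]=0 (border '')
j=29 s[j]='c': π[29]=1 (border 'c')
j=30 s[j]='b': π[30]=2 (border 'cb')
j=31 s[j]='a': π[31]=3 (border 'cba')
j=32 s[j]='b': k: 3→0; π[32]=0 (border '')
j=33 s[j]='a': π[33]=0 (border '')
j=34 s[j]='b': π[34]=0 (border '')
j=35 s[j]='b': π[35]=0 (border '')
j=36 s[j]='a': π[36]=0 (border '')
j=37 s[j]='b': π[37]=0 (border '')

[0, 0, 0, 1, 2, 1, 2, 3, 0, 1, 2, 0, 0, 0, 1, 1, 0, 1, 0, 1, 0, 0, 0, 0, 0, 0, 1, 1, 0, 1, 2, 3, 0, 0, 0, 0, 0, 0]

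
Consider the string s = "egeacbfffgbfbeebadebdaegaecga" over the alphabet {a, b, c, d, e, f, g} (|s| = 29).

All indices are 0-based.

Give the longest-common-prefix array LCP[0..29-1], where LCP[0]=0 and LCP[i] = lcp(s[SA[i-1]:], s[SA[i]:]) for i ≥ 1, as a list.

[0, 1, 1, 1, 2, 0, 1, 1, 1, 2, 0, 1, 0, 1, 0, 1, 2, 1, 1, 1, 2, 0, 1, 2, 1, 0, 2, 1, 1]

rank | idx | suffix
   0 |  28 | a
   1 |   3 | acbfffgbfbeebadebdaegaecga
   2 |  16 | adebdaegaecga
   3 |  24 | aecga
   4 |  21 | aegaecga
   5 |  15 | badebdaegaecga
   6 |  19 | bdaegaecga
   7 |  12 | beebadebdaegaecga
   8 |  10 | bfbeebadebdaegaecga
   9 |   5 | bfffgbfbeebadebdaegaecga
  10 |   4 | cbfffgbfbeebadebdaegaecga
  11 |  26 | cga
  12 |  20 | daegaecga
  13 |  17 | debdaegaecga
  14 |   2 | eacbfffgbfbeebadebdaegaecga
  15 |  14 | ebadebdaegaecga
  16 |  18 | ebdaegaecga
  17 |  25 | ecga
  18 |  13 | eebadebdaegaecga
  19 |  22 | egaecga
  20 |   0 | egeacbfffgbfbeebadebdaegaecga
  21 |  11 | fbeebadebdaegaecga
  22 |   6 | fffgbfbeebadebdaegaecga
  23 |   7 | ffgbfbeebadebdaegaecga
  24 |   8 | fgbfbeebadebdaegaecga
  25 |  27 | ga
  26 |  23 | gaecga
  27 |   9 | gbfbeebadebdaegaecga
  28 |   1 | geacbfffgbfbeebadebdaegaecga

SA = [28, 3, 16, 24, 21, 15, 19, 12, 10, 5, 4, 26, 20, 17, 2, 14, 18, 25, 13, 22, 0, 11, 6, 7, 8, 27, 23, 9, 1]
rank  pair      lcp
   1  s[28:],s[3:]  1  'a'
   2  s[3:],s[16:]  1  'a'
   3  s[16:],s[24:]  1  'a'
   4  s[24:],s[21:]  2  'ae'
   5  s[21:],s[15:]  0  ''
   6  s[15:],s[19:]  1  'b'
   7  s[19:],s[12:]  1  'b'
   8  s[12:],s[10:]  1  'b'
   9  s[10:],s[5:]  2  'bf'
  10  s[5:],s[4:]  0  ''
  11  s[4:],s[26:]  1  'c'
  12  s[26:],s[20:]  0  ''
  13  s[20:],s[17:]  1  'd'
  14  s[17:],s[2:]  0  ''
  15  s[2:],s[14:]  1  'e'
  16  s[14:],s[18:]  2  'eb'
  17  s[18:],s[25:]  1  'e'
  18  s[25:],s[13:]  1  'e'
  19  s[13:],s[22:]  1  'e'
  20  s[22:],s[0:]  2  'eg'
  21  s[0:],s[11:]  0  ''
  22  s[11:],s[6:]  1  'f'
  23  s[6:],s[7:]  2  'ff'
  24  s[7:],s[8:]  1  'f'
  25  s[8:],s[27:]  0  ''
  26  s[27:],s[23:]  2  'ga'
  27  s[23:],s[9:]  1  'g'
  28  s[9:],s[1:]  1  'g'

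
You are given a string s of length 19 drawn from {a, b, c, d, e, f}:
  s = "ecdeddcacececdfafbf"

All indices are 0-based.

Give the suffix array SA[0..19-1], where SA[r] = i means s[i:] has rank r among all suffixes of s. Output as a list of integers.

rank | idx | suffix
   0 |   7 | acececdfafbf
   1 |  15 | afbf
   2 |  17 | bf
   3 |   6 | cacececdfafbf
   4 |   1 | cdeddcacececdfafbf
   5 |  12 | cdfafbf
   6 |  10 | cecdfafbf
   7 |   8 | cececdfafbf
   8 |   5 | dcacececdfafbf
   9 |   4 | ddcacececdfafbf
  10 |   2 | deddcacececdfafbf
  11 |  13 | dfafbf
  12 |   0 | ecdeddcacececdfafbf
  13 |  11 | ecdfafbf
  14 |   9 | ececdfafbf
  15 |   3 | eddcacececdfafbf
  16 |  18 | f
  17 |  14 | fafbf
  18 |  16 | fbf

[7, 15, 17, 6, 1, 12, 10, 8, 5, 4, 2, 13, 0, 11, 9, 3, 18, 14, 16]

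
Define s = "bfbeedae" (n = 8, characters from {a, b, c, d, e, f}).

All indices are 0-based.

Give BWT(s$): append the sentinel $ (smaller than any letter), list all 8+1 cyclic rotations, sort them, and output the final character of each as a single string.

edf$eaebb

rank  rotation   last
    0  $bfbeedae  e
    1  ae$bfbeed  d
    2  beedae$bf  f
    3  bfbeedae$  $
    4  dae$bfbee  e
    5  e$bfbeeda  a
    6  edae$bfbe  e
    7  eedae$bfb  b
    8  fbeedae$b  b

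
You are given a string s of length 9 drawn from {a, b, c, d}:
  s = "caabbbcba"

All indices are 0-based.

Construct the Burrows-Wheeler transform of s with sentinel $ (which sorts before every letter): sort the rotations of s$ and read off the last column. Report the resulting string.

abcacabb$b

rank  rotation    last
    0  $caabbbcba  a
    1  a$caabbbcb  b
    2  aabbbcba$c  c
    3  abbbcba$ca  a
    4  ba$caabbbc  c
    5  bbbcba$caa  a
    6  bbcba$caab  b
    7  bcba$caabb  b
    8  caabbbcba$  $
    9  cba$caabbb  b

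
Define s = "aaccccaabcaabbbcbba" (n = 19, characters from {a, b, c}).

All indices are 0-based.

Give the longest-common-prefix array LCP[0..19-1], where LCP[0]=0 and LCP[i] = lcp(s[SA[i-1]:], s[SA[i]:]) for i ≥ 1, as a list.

rank | idx | suffix
   0 |  18 | a
   1 |  10 | aabbbcbba
   2 |   6 | aabcaabbbcbba
   3 |   0 | aaccccaabcaabbbcbba
   4 |  11 | abbbcbba
   5 |   7 | abcaabbbcbba
   6 |   1 | accccaabcaabbbcbba
   7 |  17 | ba
   8 |  16 | bba
   9 |  12 | bbbcbba
  10 |  13 | bbcbba
  11 |   8 | bcaabbbcbba
  12 |  14 | bcbba
  13 |   9 | caabbbcbba
  14 |   5 | caabcaabbbcbba
  15 |  15 | cbba
  16 |   4 | ccaabcaabbbcbba
  17 |   3 | cccaabcaabbbcbba
  18 |   2 | ccccaabcaabbbcbba

SA = [18, 10, 6, 0, 11, 7, 1, 17, 16, 12, 13, 8, 14, 9, 5, 15, 4, 3, 2]
i: (SA[i-1],SA[i]) lcp shared
  1: (18,10) 1 'a'
  2: (10,6) 3 'aab'
  3: (6,0) 2 'aa'
  4: (0,11) 1 'a'
  5: (11,7) 2 'ab'
  6: (7,1) 1 'a'
  7: (1,17) 0 ''
  8: (17,16) 1 'b'
  9: (16,12) 2 'bb'
  10: (12,13) 2 'bb'
  11: (13,8) 1 'b'
  12: (8,14) 2 'bc'
  13: (14,9) 0 ''
  14: (9,5) 4 'caab'
  15: (5,15) 1 'c'
  16: (15,4) 1 'c'
  17: (4,3) 2 'cc'
  18: (3,2) 3 'ccc'

[0, 1, 3, 2, 1, 2, 1, 0, 1, 2, 2, 1, 2, 0, 4, 1, 1, 2, 3]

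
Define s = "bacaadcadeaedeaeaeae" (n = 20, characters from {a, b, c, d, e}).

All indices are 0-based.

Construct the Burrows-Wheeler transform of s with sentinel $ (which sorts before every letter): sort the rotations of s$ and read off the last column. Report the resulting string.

ecbaceeee$adaeaaaadda

rank  rotation               last
    0  $bacaadcadeaedeaeaeae  e
    1  aadcadeaedeaeaeae$bac  c
    2  acaadcadeaedeaeaeae$b  b
    3  adcadeaedeaeaeae$baca  a
    4  adeaedeaeaeae$bacaadc  c
    5  ae$bacaadcadeaedeaeae  e
    6  aeae$bacaadcadeaedeae  e
    7  aeaeae$bacaadcadeaede  e
    8  aedeaeaeae$bacaadcade  e
    9  bacaadcadeaedeaeaeae$  $
   10  caadcadeaedeaeaeae$ba  a
   11  cadeaedeaeaeae$bacaad  d
   12  dcadeaedeaeaeae$bacaa  a
   13  deaeaeae$bacaadcadeae  e
   14  deaedeaeaeae$bacaadca  a
   15  e$bacaadcadeaedeaeaea  a
   16  eae$bacaadcadeaedeaea  a
   17  eaeae$bacaadcadeaedea  a
   18  eaeaeae$bacaadcadeaed  d
   19  eaedeaeaeae$bacaadcad  d
   20  edeaeaeae$bacaadcadea  a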